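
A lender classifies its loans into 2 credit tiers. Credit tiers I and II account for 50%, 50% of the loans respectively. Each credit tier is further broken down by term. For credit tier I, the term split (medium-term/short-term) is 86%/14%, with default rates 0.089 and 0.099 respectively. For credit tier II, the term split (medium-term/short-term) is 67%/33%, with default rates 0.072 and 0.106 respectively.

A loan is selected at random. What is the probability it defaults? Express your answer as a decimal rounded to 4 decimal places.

P(D|I) = 0.86·0.089 + 0.14·0.099 = 0.07654 + 0.01386 = 0.0904
P(D|II) = 0.67·0.072 + 0.33·0.106 = 0.04824 + 0.03498 = 0.08322
By total probability over the outer partition,
P(D) = 0.5·0.0904 + 0.5·0.08322
      = 0.0452 + 0.04161 = 0.08681

P(D) ≈ 0.0868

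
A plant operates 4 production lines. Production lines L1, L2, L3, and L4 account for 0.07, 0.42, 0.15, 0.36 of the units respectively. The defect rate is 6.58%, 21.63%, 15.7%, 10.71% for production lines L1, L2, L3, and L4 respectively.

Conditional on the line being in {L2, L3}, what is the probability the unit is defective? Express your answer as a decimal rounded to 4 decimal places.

Let S = {L2, L3}.
P(S) = 0.42 + 0.15 = 0.57.
P(D ∩ S) = 0.2163·0.42 + 0.157·0.15 = 0.090846 + 0.02355 = 0.114396.
P(D | S) = 0.114396 / 0.57 = 0.200695…

P(D|S) ≈ 0.2007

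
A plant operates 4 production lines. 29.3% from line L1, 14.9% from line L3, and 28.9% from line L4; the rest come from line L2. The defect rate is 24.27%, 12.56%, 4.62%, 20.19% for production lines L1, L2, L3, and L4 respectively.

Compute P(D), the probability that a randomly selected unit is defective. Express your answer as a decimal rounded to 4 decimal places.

0.1701

P(L2) = 1 − (0.293 + 0.149 + 0.289) = 0.269.
P(D) = P(D|L1)·P(L1) + P(D|L2)·P(L2) + P(D|L3)·P(L3) + P(D|L4)·P(L4)
      = 0.2427·0.293 + 0.1256·0.269 + 0.0462·0.149 + 0.2019·0.289
      = 0.0711111 + 0.0337864 + 0.0068838 + 0.0583491 = 0.1701304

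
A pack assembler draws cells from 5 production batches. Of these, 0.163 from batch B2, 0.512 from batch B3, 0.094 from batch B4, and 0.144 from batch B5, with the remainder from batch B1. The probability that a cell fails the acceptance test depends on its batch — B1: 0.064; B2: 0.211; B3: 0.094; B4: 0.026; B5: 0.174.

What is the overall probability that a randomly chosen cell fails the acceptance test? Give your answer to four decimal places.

P(F) ≈ 0.1156

P(B1) = 1 − (0.163 + 0.512 + 0.094 + 0.144) = 0.087.
P(F) = P(F|B1)·P(B1) + P(F|B2)·P(B2) + P(F|B3)·P(B3) + P(F|B4)·P(B4) + P(F|B5)·P(B5)
      = 0.064·0.087 + 0.211·0.163 + 0.094·0.512 + 0.026·0.094 + 0.174·0.144
      = 0.005568 + 0.034393 + 0.048128 + 0.002444 + 0.025056 = 0.115589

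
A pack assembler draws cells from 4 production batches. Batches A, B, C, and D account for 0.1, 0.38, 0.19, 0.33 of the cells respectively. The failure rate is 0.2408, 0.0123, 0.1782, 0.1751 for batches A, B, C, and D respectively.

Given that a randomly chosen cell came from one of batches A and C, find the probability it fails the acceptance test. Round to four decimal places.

Let S = {A, C}.
P(S) = 0.1 + 0.19 = 0.29.
P(F ∩ S) = 0.2408·0.1 + 0.1782·0.19 = 0.02408 + 0.033858 = 0.057938.
P(F | S) = 0.057938 / 0.29 = 0.199786…

0.1998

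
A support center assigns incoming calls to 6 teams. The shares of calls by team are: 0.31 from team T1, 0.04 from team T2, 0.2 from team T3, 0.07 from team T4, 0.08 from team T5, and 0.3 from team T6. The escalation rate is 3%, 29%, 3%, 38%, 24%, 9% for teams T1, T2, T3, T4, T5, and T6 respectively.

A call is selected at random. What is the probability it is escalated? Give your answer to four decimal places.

By the law of total probability,
P(E) = P(E|T1)·P(T1) + P(E|T2)·P(T2) + P(E|T3)·P(T3) + P(E|T4)·P(T4) + P(E|T5)·P(T5) + P(E|T6)·P(T6)
      = 0.03·0.31 + 0.29·0.04 + 0.03·0.2 + 0.38·0.07 + 0.24·0.08 + 0.09·0.3
      = 0.0093 + 0.0116 + 0.006 + 0.0266 + 0.0192 + 0.027 = 0.0997

P(E) ≈ 0.0997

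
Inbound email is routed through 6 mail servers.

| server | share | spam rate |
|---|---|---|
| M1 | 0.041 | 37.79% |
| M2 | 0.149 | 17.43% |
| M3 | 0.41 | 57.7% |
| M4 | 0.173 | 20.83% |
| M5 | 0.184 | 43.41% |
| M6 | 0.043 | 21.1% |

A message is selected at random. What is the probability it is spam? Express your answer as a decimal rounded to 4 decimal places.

P(S) = P(S|M1)·P(M1) + P(S|M2)·P(M2) + P(S|M3)·P(M3) + P(S|M4)·P(M4) + P(S|M5)·P(M5) + P(S|M6)·P(M6)
      = 0.3779·0.041 + 0.1743·0.149 + 0.577·0.41 + 0.2083·0.173 + 0.4341·0.184 + 0.211·0.043
      = 0.0154939 + 0.0259707 + 0.23657 + 0.0360359 + 0.0798744 + 0.009073 = 0.4030179

0.4030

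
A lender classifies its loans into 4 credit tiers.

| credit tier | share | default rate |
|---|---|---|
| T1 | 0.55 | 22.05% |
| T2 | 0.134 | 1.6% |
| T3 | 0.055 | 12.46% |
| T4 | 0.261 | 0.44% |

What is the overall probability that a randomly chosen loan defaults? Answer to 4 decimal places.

Summing over the partition,
P(D) = P(D|T1)·P(T1) + P(D|T2)·P(T2) + P(D|T3)·P(T3) + P(D|T4)·P(T4)
      = 0.2205·0.55 + 0.016·0.134 + 0.1246·0.055 + 0.0044·0.261
      = 0.121275 + 0.002144 + 0.006853 + 0.0011484 = 0.1314204

P(D) ≈ 0.1314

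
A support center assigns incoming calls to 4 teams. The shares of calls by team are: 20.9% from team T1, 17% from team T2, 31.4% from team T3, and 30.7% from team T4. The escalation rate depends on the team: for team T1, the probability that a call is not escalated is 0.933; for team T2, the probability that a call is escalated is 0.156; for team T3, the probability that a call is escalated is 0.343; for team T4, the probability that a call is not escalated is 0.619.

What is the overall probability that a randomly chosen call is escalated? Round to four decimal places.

0.2652

P(E|T1) = 1 − 0.933 = 0.067.
P(E|T4) = 1 − 0.619 = 0.381.
P(E) = P(E|T1)·P(T1) + P(E|T2)·P(T2) + P(E|T3)·P(T3) + P(E|T4)·P(T4)
      = 0.067·0.209 + 0.156·0.17 + 0.343·0.314 + 0.381·0.307
      = 0.014003 + 0.02652 + 0.107702 + 0.116967 = 0.265192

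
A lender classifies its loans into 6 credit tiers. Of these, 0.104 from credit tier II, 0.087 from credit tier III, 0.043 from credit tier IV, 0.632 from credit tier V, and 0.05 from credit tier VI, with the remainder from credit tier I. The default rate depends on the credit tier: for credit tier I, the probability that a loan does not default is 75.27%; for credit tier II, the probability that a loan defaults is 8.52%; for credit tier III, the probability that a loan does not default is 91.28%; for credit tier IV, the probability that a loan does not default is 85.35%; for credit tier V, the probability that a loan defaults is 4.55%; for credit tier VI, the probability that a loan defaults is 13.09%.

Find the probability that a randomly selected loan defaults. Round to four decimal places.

0.0788

P(I) = 1 − (0.104 + 0.087 + 0.043 + 0.632 + 0.05) = 0.084.
P(D|I) = 1 − 0.7527 = 0.2473.
P(D|III) = 1 − 0.9128 = 0.0872.
P(D|IV) = 1 − 0.8535 = 0.1465.
P(D) = P(D|I)·P(I) + P(D|II)·P(II) + P(D|III)·P(III) + P(D|IV)·P(IV) + P(D|V)·P(V) + P(D|VI)·P(VI)
      = 0.2473·0.084 + 0.0852·0.104 + 0.0872·0.087 + 0.1465·0.043 + 0.0455·0.632 + 0.1309·0.05
      = 0.0207732 + 0.0088608 + 0.0075864 + 0.0062995 + 0.028756 + 0.006545 = 0.0788209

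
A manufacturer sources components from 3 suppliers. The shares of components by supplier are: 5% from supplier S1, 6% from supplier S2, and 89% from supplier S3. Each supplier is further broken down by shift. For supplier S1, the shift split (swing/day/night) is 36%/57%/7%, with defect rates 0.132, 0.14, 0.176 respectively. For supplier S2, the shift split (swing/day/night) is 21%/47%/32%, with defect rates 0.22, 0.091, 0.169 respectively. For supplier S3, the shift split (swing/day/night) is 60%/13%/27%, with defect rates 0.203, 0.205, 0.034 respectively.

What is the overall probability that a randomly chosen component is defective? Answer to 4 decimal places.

0.1559

P(D|S1) = 0.36·0.132 + 0.57·0.14 + 0.07·0.176 = 0.04752 + 0.0798 + 0.01232 = 0.13964
P(D|S2) = 0.21·0.22 + 0.47·0.091 + 0.32·0.169 = 0.0462 + 0.04277 + 0.05408 = 0.14305
P(D|S3) = 0.6·0.203 + 0.13·0.205 + 0.27·0.034 = 0.1218 + 0.02665 + 0.00918 = 0.15763
Then overall,
P(D) = 0.05·0.13964 + 0.06·0.14305 + 0.89·0.15763
      = 0.006982 + 0.008583 + 0.1402907 = 0.1558557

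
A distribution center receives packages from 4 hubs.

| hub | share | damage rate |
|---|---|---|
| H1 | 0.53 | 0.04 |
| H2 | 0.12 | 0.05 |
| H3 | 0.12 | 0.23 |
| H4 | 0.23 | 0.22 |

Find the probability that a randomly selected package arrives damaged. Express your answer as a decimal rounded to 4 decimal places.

P(D) ≈ 0.1054

P(D) = P(D|H1)·P(H1) + P(D|H2)·P(H2) + P(D|H3)·P(H3) + P(D|H4)·P(H4)
      = 0.04·0.53 + 0.05·0.12 + 0.23·0.12 + 0.22·0.23
      = 0.0212 + 0.006 + 0.0276 + 0.0506 = 0.1054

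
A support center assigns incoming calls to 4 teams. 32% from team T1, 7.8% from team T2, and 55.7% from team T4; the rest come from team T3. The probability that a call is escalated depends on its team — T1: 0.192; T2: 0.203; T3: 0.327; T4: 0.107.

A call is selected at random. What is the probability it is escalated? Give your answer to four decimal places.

P(T3) = 1 − (0.32 + 0.078 + 0.557) = 0.045.
P(E) = P(E|T1)·P(T1) + P(E|T2)·P(T2) + P(E|T3)·P(T3) + P(E|T4)·P(T4)
      = 0.192·0.32 + 0.203·0.078 + 0.327·0.045 + 0.107·0.557
      = 0.06144 + 0.015834 + 0.014715 + 0.059599 = 0.151588

0.1516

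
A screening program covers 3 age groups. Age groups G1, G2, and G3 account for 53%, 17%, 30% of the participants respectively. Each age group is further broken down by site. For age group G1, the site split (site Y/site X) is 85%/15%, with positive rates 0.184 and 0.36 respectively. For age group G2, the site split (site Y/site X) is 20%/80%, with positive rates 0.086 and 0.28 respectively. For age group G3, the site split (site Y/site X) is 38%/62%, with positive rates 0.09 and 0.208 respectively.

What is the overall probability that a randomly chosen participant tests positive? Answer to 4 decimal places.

P(T|G1) = 0.85·0.184 + 0.15·0.36 = 0.1564 + 0.054 = 0.2104
P(T|G2) = 0.2·0.086 + 0.8·0.28 = 0.0172 + 0.224 = 0.2412
P(T|G3) = 0.38·0.09 + 0.62·0.208 = 0.0342 + 0.12896 = 0.16316
By total probability over the outer partition,
P(T) = 0.53·0.2104 + 0.17·0.2412 + 0.3·0.16316
      = 0.111512 + 0.041004 + 0.048948 = 0.201464

0.2015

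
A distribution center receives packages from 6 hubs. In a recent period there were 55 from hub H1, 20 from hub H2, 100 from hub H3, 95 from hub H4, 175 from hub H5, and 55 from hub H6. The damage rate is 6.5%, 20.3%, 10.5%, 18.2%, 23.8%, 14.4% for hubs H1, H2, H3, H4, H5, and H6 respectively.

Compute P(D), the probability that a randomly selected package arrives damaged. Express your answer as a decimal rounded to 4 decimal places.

P(D) ≈ 0.1700

Total: 55 + 20 + 100 + 95 + 175 + 55 = 500.
P(H1) = 55/500 = 0.11. P(H2) = 20/500 = 0.04. P(H3) = 100/500 = 0.2. P(H4) = 95/500 = 0.19. P(H5) = 175/500 = 0.35. P(H6) = 55/500 = 0.11.
Using total probability over the partition,
P(D) = P(D|H1)·P(H1) + P(D|H2)·P(H2) + P(D|H3)·P(H3) + P(D|H4)·P(H4) + P(D|H5)·P(H5) + P(D|H6)·P(H6)
      = 0.065·0.11 + 0.203·0.04 + 0.105·0.2 + 0.182·0.19 + 0.238·0.35 + 0.144·0.11
      = 0.00715 + 0.00812 + 0.021 + 0.03458 + 0.0833 + 0.01584 = 0.16999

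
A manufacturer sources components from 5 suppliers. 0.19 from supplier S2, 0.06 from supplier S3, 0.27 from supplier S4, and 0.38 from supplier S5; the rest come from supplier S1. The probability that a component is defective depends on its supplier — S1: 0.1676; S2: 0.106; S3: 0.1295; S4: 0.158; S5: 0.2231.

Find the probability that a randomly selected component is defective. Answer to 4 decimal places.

P(D) ≈ 0.1721

P(S1) = 1 − (0.19 + 0.06 + 0.27 + 0.38) = 0.1.
P(D) = P(D|S1)·P(S1) + P(D|S2)·P(S2) + P(D|S3)·P(S3) + P(D|S4)·P(S4) + P(D|S5)·P(S5)
      = 0.1676·0.1 + 0.106·0.19 + 0.1295·0.06 + 0.158·0.27 + 0.2231·0.38
      = 0.01676 + 0.02014 + 0.00777 + 0.04266 + 0.084778 = 0.172108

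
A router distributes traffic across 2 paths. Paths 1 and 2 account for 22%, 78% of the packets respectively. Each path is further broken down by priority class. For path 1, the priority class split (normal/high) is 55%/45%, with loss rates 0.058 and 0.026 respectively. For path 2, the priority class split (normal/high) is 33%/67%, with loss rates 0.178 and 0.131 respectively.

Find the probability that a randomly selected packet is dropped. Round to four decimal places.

0.1239

P(L|1) = 0.55·0.058 + 0.45·0.026 = 0.0319 + 0.0117 = 0.0436
P(L|2) = 0.33·0.178 + 0.67·0.131 = 0.05874 + 0.08777 = 0.14651
By total probability over the outer partition,
P(L) = 0.22·0.0436 + 0.78·0.14651
      = 0.009592 + 0.1142778 = 0.1238698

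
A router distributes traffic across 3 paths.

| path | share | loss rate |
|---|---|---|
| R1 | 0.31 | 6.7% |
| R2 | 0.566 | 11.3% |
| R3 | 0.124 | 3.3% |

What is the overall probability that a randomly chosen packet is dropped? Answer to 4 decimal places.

P(L) = P(L|R1)·P(R1) + P(L|R2)·P(R2) + P(L|R3)·P(R3)
      = 0.067·0.31 + 0.113·0.566 + 0.033·0.124
      = 0.02077 + 0.063958 + 0.004092 = 0.08882

P(L) ≈ 0.0888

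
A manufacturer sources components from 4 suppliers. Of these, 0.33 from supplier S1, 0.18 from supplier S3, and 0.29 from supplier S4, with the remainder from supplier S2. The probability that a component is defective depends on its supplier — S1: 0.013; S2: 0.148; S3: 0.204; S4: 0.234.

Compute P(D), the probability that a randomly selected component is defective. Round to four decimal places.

P(S2) = 1 − (0.33 + 0.18 + 0.29) = 0.2.
Using total probability over the partition,
P(D) = P(D|S1)·P(S1) + P(D|S2)·P(S2) + P(D|S3)·P(S3) + P(D|S4)·P(S4)
      = 0.013·0.33 + 0.148·0.2 + 0.204·0.18 + 0.234·0.29
      = 0.00429 + 0.0296 + 0.03672 + 0.06786 = 0.13847

0.1385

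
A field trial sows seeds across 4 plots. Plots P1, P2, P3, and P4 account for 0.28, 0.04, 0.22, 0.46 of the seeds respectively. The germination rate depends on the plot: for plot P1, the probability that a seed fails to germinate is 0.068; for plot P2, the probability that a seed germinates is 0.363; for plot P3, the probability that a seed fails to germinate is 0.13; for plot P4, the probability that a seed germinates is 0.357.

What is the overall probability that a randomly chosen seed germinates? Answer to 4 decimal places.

P(G|P1) = 1 − 0.068 = 0.932.
P(G|P3) = 1 − 0.13 = 0.87.
P(G) = P(G|P1)·P(P1) + P(G|P2)·P(P2) + P(G|P3)·P(P3) + P(G|P4)·P(P4)
      = 0.932·0.28 + 0.363·0.04 + 0.87·0.22 + 0.357·0.46
      = 0.26096 + 0.01452 + 0.1914 + 0.16422 = 0.6311

0.6311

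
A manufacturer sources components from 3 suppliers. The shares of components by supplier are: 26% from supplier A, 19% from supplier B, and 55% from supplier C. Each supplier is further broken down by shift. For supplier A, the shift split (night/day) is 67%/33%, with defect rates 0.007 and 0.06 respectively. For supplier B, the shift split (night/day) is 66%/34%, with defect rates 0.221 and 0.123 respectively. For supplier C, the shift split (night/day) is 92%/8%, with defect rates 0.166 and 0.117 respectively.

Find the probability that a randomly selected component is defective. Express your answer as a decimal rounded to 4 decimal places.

P(D|A) = 0.67·0.007 + 0.33·0.06 = 0.00469 + 0.0198 = 0.02449
P(D|B) = 0.66·0.221 + 0.34·0.123 = 0.14586 + 0.04182 = 0.18768
P(D|C) = 0.92·0.166 + 0.08·0.117 = 0.15272 + 0.00936 = 0.16208
Then overall,
P(D) = 0.26·0.02449 + 0.19·0.18768 + 0.55·0.16208
      = 0.0063674 + 0.0356592 + 0.089144 = 0.1311706

P(D) ≈ 0.1312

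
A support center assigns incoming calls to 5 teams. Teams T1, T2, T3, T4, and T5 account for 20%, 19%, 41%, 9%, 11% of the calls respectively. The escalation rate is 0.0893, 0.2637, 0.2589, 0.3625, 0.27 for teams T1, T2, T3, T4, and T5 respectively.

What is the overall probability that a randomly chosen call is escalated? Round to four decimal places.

P(E) ≈ 0.2364

Summing over the partition,
P(E) = P(E|T1)·P(T1) + P(E|T2)·P(T2) + P(E|T3)·P(T3) + P(E|T4)·P(T4) + P(E|T5)·P(T5)
      = 0.0893·0.2 + 0.2637·0.19 + 0.2589·0.41 + 0.3625·0.09 + 0.27·0.11
      = 0.01786 + 0.050103 + 0.106149 + 0.032625 + 0.0297 = 0.236437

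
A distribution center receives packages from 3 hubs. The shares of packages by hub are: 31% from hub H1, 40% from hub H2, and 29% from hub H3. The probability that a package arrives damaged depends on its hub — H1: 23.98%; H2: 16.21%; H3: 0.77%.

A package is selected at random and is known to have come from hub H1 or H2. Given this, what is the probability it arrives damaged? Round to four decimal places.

0.1960

Let S = {H1, H2}.
P(S) = 0.31 + 0.4 = 0.71.
P(D ∩ S) = 0.2398·0.31 + 0.1621·0.4 = 0.074338 + 0.06484 = 0.139178.
P(D | S) = 0.139178 / 0.71 = 0.196025…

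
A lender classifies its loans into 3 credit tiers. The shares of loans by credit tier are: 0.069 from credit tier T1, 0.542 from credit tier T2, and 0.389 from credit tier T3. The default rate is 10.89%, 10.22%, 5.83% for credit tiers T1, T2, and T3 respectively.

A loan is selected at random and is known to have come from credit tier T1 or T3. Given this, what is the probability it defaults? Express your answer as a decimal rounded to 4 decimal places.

Let S = {T1, T3}.
P(S) = 0.069 + 0.389 = 0.458.
P(D ∩ S) = 0.1089·0.069 + 0.0583·0.389 = 0.0075141 + 0.0226787 = 0.0301928.
P(D | S) = 0.0301928 / 0.458 = 0.065923…

0.0659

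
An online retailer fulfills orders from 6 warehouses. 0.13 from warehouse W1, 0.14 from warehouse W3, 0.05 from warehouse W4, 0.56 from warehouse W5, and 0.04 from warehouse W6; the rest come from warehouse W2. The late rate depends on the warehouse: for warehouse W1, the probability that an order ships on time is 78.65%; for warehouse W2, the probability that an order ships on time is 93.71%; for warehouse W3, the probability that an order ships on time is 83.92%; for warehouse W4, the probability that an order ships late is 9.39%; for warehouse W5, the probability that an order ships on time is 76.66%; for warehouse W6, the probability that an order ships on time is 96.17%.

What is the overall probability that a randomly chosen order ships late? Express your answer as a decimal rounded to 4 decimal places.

0.1922

P(W2) = 1 − (0.13 + 0.14 + 0.05 + 0.56 + 0.04) = 0.08.
P(L|W1) = 1 − 0.7865 = 0.2135.
P(L|W2) = 1 − 0.9371 = 0.0629.
P(L|W3) = 1 − 0.8392 = 0.1608.
P(L|W5) = 1 − 0.7666 = 0.2334.
P(L|W6) = 1 − 0.9617 = 0.0383.
Using total probability over the partition,
P(L) = P(L|W1)·P(W1) + P(L|W2)·P(W2) + P(L|W3)·P(W3) + P(L|W4)·P(W4) + P(L|W5)·P(W5) + P(L|W6)·P(W6)
      = 0.2135·0.13 + 0.0629·0.08 + 0.1608·0.14 + 0.0939·0.05 + 0.2334·0.56 + 0.0383·0.04
      = 0.027755 + 0.005032 + 0.022512 + 0.004695 + 0.130704 + 0.001532 = 0.19223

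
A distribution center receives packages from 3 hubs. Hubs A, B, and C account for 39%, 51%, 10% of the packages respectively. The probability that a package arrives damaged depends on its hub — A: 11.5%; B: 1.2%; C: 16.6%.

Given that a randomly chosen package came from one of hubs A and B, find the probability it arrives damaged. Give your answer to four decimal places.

Let S = {A, B}.
P(S) = 0.39 + 0.51 = 0.9.
P(D ∩ S) = 0.115·0.39 + 0.012·0.51 = 0.04485 + 0.00612 = 0.05097.
P(D | S) = 0.05097 / 0.9 = 0.056633…

P(D|S) ≈ 0.0566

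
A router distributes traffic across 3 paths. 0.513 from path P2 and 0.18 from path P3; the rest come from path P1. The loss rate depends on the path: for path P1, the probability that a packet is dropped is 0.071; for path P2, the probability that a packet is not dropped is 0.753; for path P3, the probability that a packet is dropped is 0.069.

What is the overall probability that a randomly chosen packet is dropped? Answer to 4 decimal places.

P(P1) = 1 − (0.513 + 0.18) = 0.307.
P(L|P2) = 1 − 0.753 = 0.247.
P(L) = P(L|P1)·P(P1) + P(L|P2)·P(P2) + P(L|P3)·P(P3)
      = 0.071·0.307 + 0.247·0.513 + 0.069·0.18
      = 0.021797 + 0.126711 + 0.01242 = 0.160928

0.1609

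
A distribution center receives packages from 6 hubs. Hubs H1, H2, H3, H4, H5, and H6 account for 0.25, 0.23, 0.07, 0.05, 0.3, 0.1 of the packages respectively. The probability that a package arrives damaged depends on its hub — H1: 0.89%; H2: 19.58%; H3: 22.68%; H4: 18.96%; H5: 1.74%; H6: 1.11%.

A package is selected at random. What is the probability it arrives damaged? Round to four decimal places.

P(D) = P(D|H1)·P(H1) + P(D|H2)·P(H2) + P(D|H3)·P(H3) + P(D|H4)·P(H4) + P(D|H5)·P(H5) + P(D|H6)·P(H6)
      = 0.0089·0.25 + 0.1958·0.23 + 0.2268·0.07 + 0.1896·0.05 + 0.0174·0.3 + 0.0111·0.1
      = 0.002225 + 0.045034 + 0.015876 + 0.00948 + 0.00522 + 0.00111 = 0.078945

0.0789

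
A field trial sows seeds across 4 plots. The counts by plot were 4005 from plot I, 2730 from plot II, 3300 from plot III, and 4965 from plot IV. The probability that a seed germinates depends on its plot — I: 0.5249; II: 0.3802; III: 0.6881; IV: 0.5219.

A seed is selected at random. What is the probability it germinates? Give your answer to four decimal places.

Total: 4005 + 2730 + 3300 + 4965 = 15000.
P(I) = 4005/15000 = 0.267. P(II) = 2730/15000 = 0.182. P(III) = 3300/15000 = 0.22. P(IV) = 4965/15000 = 0.331.
P(G) = P(G|I)·P(I) + P(G|II)·P(II) + P(G|III)·P(III) + P(G|IV)·P(IV)
      = 0.5249·0.267 + 0.3802·0.182 + 0.6881·0.22 + 0.5219·0.331
      = 0.1401483 + 0.0691964 + 0.151382 + 0.1727489 = 0.5334756

0.5335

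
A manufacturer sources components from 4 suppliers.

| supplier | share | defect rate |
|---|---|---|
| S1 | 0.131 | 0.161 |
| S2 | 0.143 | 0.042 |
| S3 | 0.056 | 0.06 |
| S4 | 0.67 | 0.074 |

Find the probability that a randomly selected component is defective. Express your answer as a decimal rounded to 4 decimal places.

P(D) ≈ 0.0800

P(D) = P(D|S1)·P(S1) + P(D|S2)·P(S2) + P(D|S3)·P(S3) + P(D|S4)·P(S4)
      = 0.161·0.131 + 0.042·0.143 + 0.06·0.056 + 0.074·0.67
      = 0.021091 + 0.006006 + 0.00336 + 0.04958 = 0.080037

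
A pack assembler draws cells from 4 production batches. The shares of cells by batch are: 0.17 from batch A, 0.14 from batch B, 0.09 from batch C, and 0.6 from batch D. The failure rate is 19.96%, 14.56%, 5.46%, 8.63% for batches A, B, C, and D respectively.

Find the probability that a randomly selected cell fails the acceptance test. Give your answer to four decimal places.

P(F) = P(F|A)·P(A) + P(F|B)·P(B) + P(F|C)·P(C) + P(F|D)·P(D)
      = 0.1996·0.17 + 0.1456·0.14 + 0.0546·0.09 + 0.0863·0.6
      = 0.033932 + 0.020384 + 0.004914 + 0.05178 = 0.11101

P(F) ≈ 0.1110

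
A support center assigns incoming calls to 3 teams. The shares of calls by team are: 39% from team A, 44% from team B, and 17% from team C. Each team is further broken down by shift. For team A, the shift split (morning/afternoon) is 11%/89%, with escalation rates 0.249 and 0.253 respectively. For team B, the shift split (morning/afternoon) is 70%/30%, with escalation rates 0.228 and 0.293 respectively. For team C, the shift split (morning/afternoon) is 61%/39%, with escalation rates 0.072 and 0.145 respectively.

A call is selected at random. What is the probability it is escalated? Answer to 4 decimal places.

P(E|A) = 0.11·0.249 + 0.89·0.253 = 0.02739 + 0.22517 = 0.25256
P(E|B) = 0.7·0.228 + 0.3·0.293 = 0.1596 + 0.0879 = 0.2475
P(E|C) = 0.61·0.072 + 0.39·0.145 = 0.04392 + 0.05655 = 0.10047
Then overall,
P(E) = 0.39·0.25256 + 0.44·0.2475 + 0.17·0.10047
      = 0.0984984 + 0.1089 + 0.0170799 = 0.2244783

P(E) ≈ 0.2245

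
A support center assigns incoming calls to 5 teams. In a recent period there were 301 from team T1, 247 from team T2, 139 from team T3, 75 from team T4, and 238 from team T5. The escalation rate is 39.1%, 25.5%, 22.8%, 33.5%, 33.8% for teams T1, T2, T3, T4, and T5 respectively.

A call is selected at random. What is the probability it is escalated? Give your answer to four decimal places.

0.3179

Total: 301 + 247 + 139 + 75 + 238 = 1000.
P(T1) = 301/1000 = 0.301. P(T2) = 247/1000 = 0.247. P(T3) = 139/1000 = 0.139. P(T4) = 75/1000 = 0.075. P(T5) = 238/1000 = 0.238.
P(E) = P(E|T1)·P(T1) + P(E|T2)·P(T2) + P(E|T3)·P(T3) + P(E|T4)·P(T4) + P(E|T5)·P(T5)
      = 0.391·0.301 + 0.255·0.247 + 0.228·0.139 + 0.335·0.075 + 0.338·0.238
      = 0.117691 + 0.062985 + 0.031692 + 0.025125 + 0.080444 = 0.317937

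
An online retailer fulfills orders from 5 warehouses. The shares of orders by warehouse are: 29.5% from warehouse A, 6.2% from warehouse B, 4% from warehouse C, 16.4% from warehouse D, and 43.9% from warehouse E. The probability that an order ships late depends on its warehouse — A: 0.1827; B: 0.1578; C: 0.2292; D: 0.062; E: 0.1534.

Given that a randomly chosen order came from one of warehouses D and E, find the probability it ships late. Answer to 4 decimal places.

0.1285

Let S = {D, E}.
P(S) = 0.164 + 0.439 = 0.603.
P(L ∩ S) = 0.062·0.164 + 0.1534·0.439 = 0.010168 + 0.0673426 = 0.0775106.
P(L | S) = 0.0775106 / 0.603 = 0.128542…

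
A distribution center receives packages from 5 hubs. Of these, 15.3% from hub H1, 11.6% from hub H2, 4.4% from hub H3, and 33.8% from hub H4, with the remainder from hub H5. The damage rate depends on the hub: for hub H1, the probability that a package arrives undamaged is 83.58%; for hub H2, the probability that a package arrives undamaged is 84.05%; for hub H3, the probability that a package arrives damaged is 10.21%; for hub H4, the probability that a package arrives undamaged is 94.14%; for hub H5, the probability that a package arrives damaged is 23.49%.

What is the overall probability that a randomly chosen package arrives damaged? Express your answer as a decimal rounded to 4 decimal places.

P(H5) = 1 − (0.153 + 0.116 + 0.044 + 0.338) = 0.349.
P(D|H1) = 1 − 0.8358 = 0.1642.
P(D|H2) = 1 − 0.8405 = 0.1595.
P(D|H4) = 1 − 0.9414 = 0.0586.
P(D) = P(D|H1)·P(H1) + P(D|H2)·P(H2) + P(D|H3)·P(H3) + P(D|H4)·P(H4) + P(D|H5)·P(H5)
      = 0.1642·0.153 + 0.1595·0.116 + 0.1021·0.044 + 0.0586·0.338 + 0.2349·0.349
      = 0.0251226 + 0.018502 + 0.0044924 + 0.0198068 + 0.0819801 = 0.1499039

P(D) ≈ 0.1499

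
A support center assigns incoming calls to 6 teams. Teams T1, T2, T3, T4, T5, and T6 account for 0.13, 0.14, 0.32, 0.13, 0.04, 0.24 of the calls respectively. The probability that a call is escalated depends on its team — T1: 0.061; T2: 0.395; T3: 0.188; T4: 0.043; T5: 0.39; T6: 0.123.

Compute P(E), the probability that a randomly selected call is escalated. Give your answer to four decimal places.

Summing over the partition,
P(E) = P(E|T1)·P(T1) + P(E|T2)·P(T2) + P(E|T3)·P(T3) + P(E|T4)·P(T4) + P(E|T5)·P(T5) + P(E|T6)·P(T6)
      = 0.061·0.13 + 0.395·0.14 + 0.188·0.32 + 0.043·0.13 + 0.39·0.04 + 0.123·0.24
      = 0.00793 + 0.0553 + 0.06016 + 0.00559 + 0.0156 + 0.02952 = 0.1741

0.1741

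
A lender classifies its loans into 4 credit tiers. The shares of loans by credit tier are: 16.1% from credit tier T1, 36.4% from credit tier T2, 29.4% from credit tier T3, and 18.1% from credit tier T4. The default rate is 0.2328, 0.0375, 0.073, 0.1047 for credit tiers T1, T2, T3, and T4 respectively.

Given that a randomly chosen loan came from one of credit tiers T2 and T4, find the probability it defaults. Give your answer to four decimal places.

0.0598

Let S = {T2, T4}.
P(S) = 0.364 + 0.181 = 0.545.
P(D ∩ S) = 0.0375·0.364 + 0.1047·0.181 = 0.01365 + 0.0189507 = 0.0326007.
P(D | S) = 0.0326007 / 0.545 = 0.059818…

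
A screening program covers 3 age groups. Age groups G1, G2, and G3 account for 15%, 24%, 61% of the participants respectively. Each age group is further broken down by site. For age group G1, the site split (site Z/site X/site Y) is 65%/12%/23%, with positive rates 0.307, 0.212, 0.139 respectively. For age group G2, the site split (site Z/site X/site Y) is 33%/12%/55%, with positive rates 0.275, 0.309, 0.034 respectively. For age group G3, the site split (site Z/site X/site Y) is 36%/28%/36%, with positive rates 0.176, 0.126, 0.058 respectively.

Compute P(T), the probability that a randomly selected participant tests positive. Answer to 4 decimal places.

0.1466

P(T|G1) = 0.65·0.307 + 0.12·0.212 + 0.23·0.139 = 0.19955 + 0.02544 + 0.03197 = 0.25696
P(T|G2) = 0.33·0.275 + 0.12·0.309 + 0.55·0.034 = 0.09075 + 0.03708 + 0.0187 = 0.14653
P(T|G3) = 0.36·0.176 + 0.28·0.126 + 0.36·0.058 = 0.06336 + 0.03528 + 0.02088 = 0.11952
Then overall,
P(T) = 0.15·0.25696 + 0.24·0.14653 + 0.61·0.11952
      = 0.038544 + 0.0351672 + 0.0729072 = 0.1466184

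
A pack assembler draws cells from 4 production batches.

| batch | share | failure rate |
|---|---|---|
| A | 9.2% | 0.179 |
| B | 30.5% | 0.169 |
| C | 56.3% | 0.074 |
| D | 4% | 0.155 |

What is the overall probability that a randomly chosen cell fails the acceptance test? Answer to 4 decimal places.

0.1159

P(F) = P(F|A)·P(A) + P(F|B)·P(B) + P(F|C)·P(C) + P(F|D)·P(D)
      = 0.179·0.092 + 0.169·0.305 + 0.074·0.563 + 0.155·0.04
      = 0.016468 + 0.051545 + 0.041662 + 0.0062 = 0.115875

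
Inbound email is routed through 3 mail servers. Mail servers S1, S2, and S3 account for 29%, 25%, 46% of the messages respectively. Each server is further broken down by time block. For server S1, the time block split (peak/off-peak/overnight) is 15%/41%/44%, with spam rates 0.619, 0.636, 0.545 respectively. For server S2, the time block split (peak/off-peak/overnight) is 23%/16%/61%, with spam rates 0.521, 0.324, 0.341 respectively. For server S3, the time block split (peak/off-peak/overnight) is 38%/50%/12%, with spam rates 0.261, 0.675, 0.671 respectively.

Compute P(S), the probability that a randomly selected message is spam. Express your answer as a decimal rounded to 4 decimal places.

P(S) ≈ 0.5049

P(S|S1) = 0.15·0.619 + 0.41·0.636 + 0.44·0.545 = 0.09285 + 0.26076 + 0.2398 = 0.59341
P(S|S2) = 0.23·0.521 + 0.16·0.324 + 0.61·0.341 = 0.11983 + 0.05184 + 0.20801 = 0.37968
P(S|S3) = 0.38·0.261 + 0.5·0.675 + 0.12·0.671 = 0.09918 + 0.3375 + 0.08052 = 0.5172
By total probability over the outer partition,
P(S) = 0.29·0.59341 + 0.25·0.37968 + 0.46·0.5172
      = 0.1720889 + 0.09492 + 0.237912 = 0.5049209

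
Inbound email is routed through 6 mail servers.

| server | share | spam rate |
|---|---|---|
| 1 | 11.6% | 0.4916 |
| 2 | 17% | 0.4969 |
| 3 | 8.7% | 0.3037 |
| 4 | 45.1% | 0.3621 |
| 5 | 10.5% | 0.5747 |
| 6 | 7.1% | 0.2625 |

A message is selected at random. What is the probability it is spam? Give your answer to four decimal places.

P(S) ≈ 0.4102

P(S) = P(S|1)·P(1) + P(S|2)·P(2) + P(S|3)·P(3) + P(S|4)·P(4) + P(S|5)·P(5) + P(S|6)·P(6)
      = 0.4916·0.116 + 0.4969·0.17 + 0.3037·0.087 + 0.3621·0.451 + 0.5747·0.105 + 0.2625·0.071
      = 0.0570256 + 0.084473 + 0.0264219 + 0.1633071 + 0.0603435 + 0.0186375 = 0.4102086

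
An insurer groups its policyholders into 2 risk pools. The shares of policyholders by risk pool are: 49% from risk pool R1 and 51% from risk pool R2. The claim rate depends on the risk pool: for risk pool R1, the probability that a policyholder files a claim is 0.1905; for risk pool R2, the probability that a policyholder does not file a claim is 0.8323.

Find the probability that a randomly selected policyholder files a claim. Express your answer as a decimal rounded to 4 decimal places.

P(C) ≈ 0.1789

P(C|R2) = 1 − 0.8323 = 0.1677.
Using total probability over the partition,
P(C) = P(C|R1)·P(R1) + P(C|R2)·P(R2)
      = 0.1905·0.49 + 0.1677·0.51
      = 0.093345 + 0.085527 = 0.178872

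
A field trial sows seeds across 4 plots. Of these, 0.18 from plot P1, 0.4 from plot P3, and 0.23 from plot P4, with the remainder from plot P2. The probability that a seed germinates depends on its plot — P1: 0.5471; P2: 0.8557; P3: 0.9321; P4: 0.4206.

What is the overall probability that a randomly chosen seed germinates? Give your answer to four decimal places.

P(P2) = 1 − (0.18 + 0.4 + 0.23) = 0.19.
P(G) = P(G|P1)·P(P1) + P(G|P2)·P(P2) + P(G|P3)·P(P3) + P(G|P4)·P(P4)
      = 0.5471·0.18 + 0.8557·0.19 + 0.9321·0.4 + 0.4206·0.23
      = 0.098478 + 0.162583 + 0.37284 + 0.096738 = 0.730639

P(G) ≈ 0.7306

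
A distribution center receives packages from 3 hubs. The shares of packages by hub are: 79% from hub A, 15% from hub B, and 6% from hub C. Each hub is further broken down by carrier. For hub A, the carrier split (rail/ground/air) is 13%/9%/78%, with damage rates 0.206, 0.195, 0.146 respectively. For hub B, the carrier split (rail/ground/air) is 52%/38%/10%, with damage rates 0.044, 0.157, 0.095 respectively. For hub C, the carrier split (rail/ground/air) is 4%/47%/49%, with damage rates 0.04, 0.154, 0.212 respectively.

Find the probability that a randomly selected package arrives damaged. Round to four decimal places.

0.1495

P(D|A) = 0.13·0.206 + 0.09·0.195 + 0.78·0.146 = 0.02678 + 0.01755 + 0.11388 = 0.15821
P(D|B) = 0.52·0.044 + 0.38·0.157 + 0.1·0.095 = 0.02288 + 0.05966 + 0.0095 = 0.09204
P(D|C) = 0.04·0.04 + 0.47·0.154 + 0.49·0.212 = 0.0016 + 0.07238 + 0.10388 = 0.17786
By total probability over the outer partition,
P(D) = 0.79·0.15821 + 0.15·0.09204 + 0.06·0.17786
      = 0.1249859 + 0.013806 + 0.0106716 = 0.1494635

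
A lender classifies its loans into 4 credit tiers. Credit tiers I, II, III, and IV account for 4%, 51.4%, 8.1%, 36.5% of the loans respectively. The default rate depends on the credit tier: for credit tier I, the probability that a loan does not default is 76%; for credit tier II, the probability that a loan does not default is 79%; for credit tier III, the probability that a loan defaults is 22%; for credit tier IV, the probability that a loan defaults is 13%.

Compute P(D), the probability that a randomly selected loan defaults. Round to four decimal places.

0.1828

P(D|I) = 1 − 0.76 = 0.24.
P(D|II) = 1 − 0.79 = 0.21.
P(D) = P(D|I)·P(I) + P(D|II)·P(II) + P(D|III)·P(III) + P(D|IV)·P(IV)
      = 0.24·0.04 + 0.21·0.514 + 0.22·0.081 + 0.13·0.365
      = 0.0096 + 0.10794 + 0.01782 + 0.04745 = 0.18281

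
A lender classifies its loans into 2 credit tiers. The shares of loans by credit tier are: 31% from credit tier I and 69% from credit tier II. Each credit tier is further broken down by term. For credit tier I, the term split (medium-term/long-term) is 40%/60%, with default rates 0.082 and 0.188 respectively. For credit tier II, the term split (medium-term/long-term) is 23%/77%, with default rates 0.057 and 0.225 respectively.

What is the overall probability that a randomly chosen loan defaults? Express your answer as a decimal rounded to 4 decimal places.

P(D|I) = 0.4·0.082 + 0.6·0.188 = 0.0328 + 0.1128 = 0.1456
P(D|II) = 0.23·0.057 + 0.77·0.225 = 0.01311 + 0.17325 = 0.18636
Then overall,
P(D) = 0.31·0.1456 + 0.69·0.18636
      = 0.045136 + 0.1285884 = 0.1737244

0.1737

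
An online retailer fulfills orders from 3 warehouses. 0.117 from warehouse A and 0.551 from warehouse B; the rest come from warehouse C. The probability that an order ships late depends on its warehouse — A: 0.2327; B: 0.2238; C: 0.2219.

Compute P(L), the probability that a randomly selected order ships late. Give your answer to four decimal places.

P(C) = 1 − (0.117 + 0.551) = 0.332.
P(L) = P(L|A)·P(A) + P(L|B)·P(B) + P(L|C)·P(C)
      = 0.2327·0.117 + 0.2238·0.551 + 0.2219·0.332
      = 0.0272259 + 0.1233138 + 0.0736708 = 0.2242105

0.2242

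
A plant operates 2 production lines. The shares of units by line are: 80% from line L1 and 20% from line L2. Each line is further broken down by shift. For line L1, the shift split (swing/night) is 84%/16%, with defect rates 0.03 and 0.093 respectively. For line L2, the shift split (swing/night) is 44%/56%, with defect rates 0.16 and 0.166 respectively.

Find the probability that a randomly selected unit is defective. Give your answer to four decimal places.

P(D) ≈ 0.0647

P(D|L1) = 0.84·0.03 + 0.16·0.093 = 0.0252 + 0.01488 = 0.04008
P(D|L2) = 0.44·0.16 + 0.56·0.166 = 0.0704 + 0.09296 = 0.16336
By total probability over the outer partition,
P(D) = 0.8·0.04008 + 0.2·0.16336
      = 0.032064 + 0.032672 = 0.064736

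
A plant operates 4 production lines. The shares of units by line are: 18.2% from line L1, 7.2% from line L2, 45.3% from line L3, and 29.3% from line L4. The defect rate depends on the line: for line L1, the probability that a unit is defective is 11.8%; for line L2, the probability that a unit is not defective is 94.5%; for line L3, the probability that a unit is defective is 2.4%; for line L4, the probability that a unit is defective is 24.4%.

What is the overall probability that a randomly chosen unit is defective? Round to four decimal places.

0.1078

P(D|L2) = 1 − 0.945 = 0.055.
P(D) = P(D|L1)·P(L1) + P(D|L2)·P(L2) + P(D|L3)·P(L3) + P(D|L4)·P(L4)
      = 0.118·0.182 + 0.055·0.072 + 0.024·0.453 + 0.244·0.293
      = 0.021476 + 0.00396 + 0.010872 + 0.071492 = 0.1078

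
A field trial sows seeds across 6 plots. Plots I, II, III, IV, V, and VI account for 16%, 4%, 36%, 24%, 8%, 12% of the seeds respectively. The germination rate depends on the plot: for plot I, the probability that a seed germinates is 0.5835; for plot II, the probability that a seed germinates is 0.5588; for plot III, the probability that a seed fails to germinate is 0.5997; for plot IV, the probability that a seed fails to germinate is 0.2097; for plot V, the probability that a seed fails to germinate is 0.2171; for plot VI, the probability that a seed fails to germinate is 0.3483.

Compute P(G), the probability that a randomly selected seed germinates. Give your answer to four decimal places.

P(G) ≈ 0.5903

P(G|III) = 1 − 0.5997 = 0.4003.
P(G|IV) = 1 − 0.2097 = 0.7903.
P(G|V) = 1 − 0.2171 = 0.7829.
P(G|VI) = 1 − 0.3483 = 0.6517.
By the law of total probability,
P(G) = P(G|I)·P(I) + P(G|II)·P(II) + P(G|III)·P(III) + P(G|IV)·P(IV) + P(G|V)·P(V) + P(G|VI)·P(VI)
      = 0.5835·0.16 + 0.5588·0.04 + 0.4003·0.36 + 0.7903·0.24 + 0.7829·0.08 + 0.6517·0.12
      = 0.09336 + 0.022352 + 0.144108 + 0.189672 + 0.062632 + 0.078204 = 0.590328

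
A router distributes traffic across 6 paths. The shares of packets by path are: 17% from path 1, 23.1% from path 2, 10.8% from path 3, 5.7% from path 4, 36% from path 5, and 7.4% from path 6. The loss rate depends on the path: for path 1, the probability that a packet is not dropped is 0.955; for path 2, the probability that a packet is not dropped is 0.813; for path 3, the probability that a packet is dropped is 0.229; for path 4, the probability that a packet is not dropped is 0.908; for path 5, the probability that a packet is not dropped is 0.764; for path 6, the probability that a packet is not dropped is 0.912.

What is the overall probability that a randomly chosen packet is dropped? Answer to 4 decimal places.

P(L) ≈ 0.1723

P(L|1) = 1 − 0.955 = 0.045.
P(L|2) = 1 − 0.813 = 0.187.
P(L|4) = 1 − 0.908 = 0.092.
P(L|5) = 1 − 0.764 = 0.236.
P(L|6) = 1 − 0.912 = 0.088.
P(L) = P(L|1)·P(1) + P(L|2)·P(2) + P(L|3)·P(3) + P(L|4)·P(4) + P(L|5)·P(5) + P(L|6)·P(6)
      = 0.045·0.17 + 0.187·0.231 + 0.229·0.108 + 0.092·0.057 + 0.236·0.36 + 0.088·0.074
      = 0.00765 + 0.043197 + 0.024732 + 0.005244 + 0.08496 + 0.006512 = 0.172295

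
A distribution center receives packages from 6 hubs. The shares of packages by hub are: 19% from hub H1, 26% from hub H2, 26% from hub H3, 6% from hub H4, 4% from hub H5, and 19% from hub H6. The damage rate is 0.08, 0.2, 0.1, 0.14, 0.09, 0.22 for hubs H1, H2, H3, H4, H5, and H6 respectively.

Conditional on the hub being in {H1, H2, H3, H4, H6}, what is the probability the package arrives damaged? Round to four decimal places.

Let S = {H1, H2, H3, H4, H6}.
P(S) = 0.19 + 0.26 + 0.26 + 0.06 + 0.19 = 0.96.
P(D ∩ S) = 0.08·0.19 + 0.2·0.26 + 0.1·0.26 + 0.14·0.06 + 0.22·0.19 = 0.0152 + 0.052 + 0.026 + 0.0084 + 0.0418 = 0.1434.
P(D | S) = 0.1434 / 0.96 = 0.149375…

P(D|S) ≈ 0.1494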